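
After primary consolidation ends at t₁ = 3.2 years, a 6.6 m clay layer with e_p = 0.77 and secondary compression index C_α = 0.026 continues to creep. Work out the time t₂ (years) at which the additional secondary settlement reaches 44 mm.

S_s = C_α·H/(1+e_p)·log₁₀(t₂/t₁) ⇒ log₁₀(t₂/t₁) = S_s·(1+e_p)/(C_α·H).
log₁₀(t₂/t₁) = 0.044 × (1+0.77) / (0.026×6.6) = 0.4538
t₂ = t₁ × 10^0.4538 = 3.2 × 2.843 = 9.099 years

t₂ ≈ 9.1 years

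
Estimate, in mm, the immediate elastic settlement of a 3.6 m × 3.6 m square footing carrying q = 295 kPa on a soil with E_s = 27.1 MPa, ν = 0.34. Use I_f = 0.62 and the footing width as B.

Immediate (elastic) settlement: S_e = q·B·(1−ν²)/E_s · I_f.
E_s = 27.1 MPa = 27100 kPa.
S_e = 295 × 3.6 × (1 − 0.34²) / 27100 × 0.62
    = 295 × 3.6 × 0.8844 / 27100 × 0.62
    = 0.02149 m = 21.49 mm

S_e ≈ 21.5 mm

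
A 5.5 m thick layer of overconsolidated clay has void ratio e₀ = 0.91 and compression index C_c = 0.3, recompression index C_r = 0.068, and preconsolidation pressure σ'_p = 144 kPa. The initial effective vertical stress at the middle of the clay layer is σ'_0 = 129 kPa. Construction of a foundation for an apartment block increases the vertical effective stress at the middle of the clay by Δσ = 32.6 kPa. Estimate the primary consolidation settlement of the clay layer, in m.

S_c ≈ 0.0526 m

Final effective stress: σ'_f = 129 + 32.6 = 161.6 kPa.
σ'_f = 161.6 > σ'_p = 144 kPa, so the stress path crosses the preconsolidation pressure — recompression up to σ'_p, then virgin compression beyond:
S_c = H/(1+e₀)·[C_r·log₁₀(σ'_p/σ'_0) + C_c·log₁₀(σ'_f/σ'_p)]
    = 5.5/1.91 × [0.068×log₁₀(144/129) + 0.3×log₁₀(161.6/144)]
    = 2.8796 × [0.0032485 + 0.015024] = 0.05262 m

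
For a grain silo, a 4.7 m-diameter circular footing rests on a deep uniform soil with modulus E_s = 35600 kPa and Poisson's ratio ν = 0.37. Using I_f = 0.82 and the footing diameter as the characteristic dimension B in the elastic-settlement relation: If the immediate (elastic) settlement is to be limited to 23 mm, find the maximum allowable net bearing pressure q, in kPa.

S_e = q·B·(1−ν²)/E_s · I_f  ⇒  q = S_e·E_s / (B·(1−ν²)·I_f).
q = 0.023 × 35600 / (4.7 × 0.8631 × 0.82) = 246.2 kPa

q ≈ 246 kPa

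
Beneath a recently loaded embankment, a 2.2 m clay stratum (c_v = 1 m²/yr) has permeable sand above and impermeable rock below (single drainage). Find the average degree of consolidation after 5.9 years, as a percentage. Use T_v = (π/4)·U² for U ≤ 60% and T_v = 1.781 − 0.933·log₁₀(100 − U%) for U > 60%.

U ≈ 96 %

Drainage path length: H_d = H = 2.2 m (single drainage).
T_v = c_v·t/H_d² = 1×5.9/2.2² = 1.219.
T_v = 1.219 corresponds to the U > 60% branch:
U = 1 − 10^((1.781 − T_v)/0.933)/100 = 0.96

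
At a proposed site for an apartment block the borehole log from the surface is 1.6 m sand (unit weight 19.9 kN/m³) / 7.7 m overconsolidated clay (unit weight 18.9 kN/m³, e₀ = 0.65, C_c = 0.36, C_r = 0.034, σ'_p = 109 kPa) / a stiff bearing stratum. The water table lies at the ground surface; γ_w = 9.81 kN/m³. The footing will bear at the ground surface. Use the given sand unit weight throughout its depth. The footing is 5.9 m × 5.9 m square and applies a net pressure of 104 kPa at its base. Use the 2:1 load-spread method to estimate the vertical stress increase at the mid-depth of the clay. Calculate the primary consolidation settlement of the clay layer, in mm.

Mid-depth of clay below the ground surface: z = 1.6 + 7.7/2 = 5.45 m.
Total vertical stress at mid-clay: σ_v = 19.9×1.6 + 18.9×3.85 = 104.61 kPa.
Pore pressure: u = 9.81×(5.45 − 0) = 53.465 kPa.
Initial effective stress: σ'_0 = σ_v − u = 104.61 − 53.465 = 51.145 kPa.
Stress increase at mid-clay by the 2:1 spreading method:
Δσ = qBL/((B+z)(L+z)) = 104×5.9×5.9/((5.9+5.45)(5.9+5.45)) = 28.103 kPa
Final effective stress: σ'_f = 51.145 + 28.103 = 79.248 kPa.
σ'_f = 79.248 ≤ σ'_p = 109 kPa, so the clay remains overconsolidated and only the recompression index applies:
S_c = C_r·H/(1+e₀)·log₁₀(σ'_f/σ'_0) = 0.034×7.7/1.65×log₁₀(79.248/51.145)
    = 0.15867 × 0.19019 = 0.03018 m

S_c ≈ 30.2 mm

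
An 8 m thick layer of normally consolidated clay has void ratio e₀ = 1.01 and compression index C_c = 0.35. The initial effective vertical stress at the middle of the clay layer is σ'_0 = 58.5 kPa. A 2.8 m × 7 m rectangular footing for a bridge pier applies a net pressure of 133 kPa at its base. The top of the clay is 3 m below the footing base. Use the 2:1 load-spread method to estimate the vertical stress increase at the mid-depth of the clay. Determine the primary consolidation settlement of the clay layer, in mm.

Mid-depth of clay below the footing base: z = 3 + 8/2 = 7 m.
Stress increase at mid-clay by the 2:1 spreading method:
Δσ = qBL/((B+z)(L+z)) = 133×2.8×7/((2.8+7)(7+7)) = 19 kPa
Final effective stress: σ'_f = σ'_0 + Δσ = 58.5 + 19 = 77.5 kPa.
Normally consolidated clay, so the full stress increment lies on the virgin compression line:
S_c = C_c·H/(1+e₀)·log₁₀(σ'_f/σ'_0) = 0.35×8/(1+1.01)×log₁₀(77.5/58.5)
    = 1.393 × 0.12215 = 0.1702 m

S_c ≈ 170 mm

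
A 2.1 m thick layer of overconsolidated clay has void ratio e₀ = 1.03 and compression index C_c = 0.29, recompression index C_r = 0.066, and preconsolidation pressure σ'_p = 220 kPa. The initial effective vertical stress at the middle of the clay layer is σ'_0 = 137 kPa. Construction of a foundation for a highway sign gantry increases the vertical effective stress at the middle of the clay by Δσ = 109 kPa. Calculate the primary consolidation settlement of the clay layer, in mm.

S_c ≈ 28.6 mm

Final effective stress: σ'_f = 137 + 109 = 246 kPa.
σ'_f = 246 > σ'_p = 220 kPa, so the stress path crosses the preconsolidation pressure — recompression up to σ'_p, then virgin compression beyond:
S_c = H/(1+e₀)·[C_r·log₁₀(σ'_p/σ'_0) + C_c·log₁₀(σ'_f/σ'_p)]
    = 2.1/2.03 × [0.066×log₁₀(220/137) + 0.29×log₁₀(246/220)]
    = 1.0345 × [0.013576 + 0.014069] = 0.0286 m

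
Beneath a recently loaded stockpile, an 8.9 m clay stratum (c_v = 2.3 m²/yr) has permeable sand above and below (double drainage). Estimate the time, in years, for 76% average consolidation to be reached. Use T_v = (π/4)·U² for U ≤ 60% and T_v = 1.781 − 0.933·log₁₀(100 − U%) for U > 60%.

Drainage path length: H_d = H/2 = 4.45 m (double drainage).
U > 60%: T_v = 1.781 − 0.933·log₁₀(100 − 76) = 0.49326.
t = T_v·H_d²/c_v = 0.49326×4.45²/2.3 = 4.247 years.

t ≈ 4.25 years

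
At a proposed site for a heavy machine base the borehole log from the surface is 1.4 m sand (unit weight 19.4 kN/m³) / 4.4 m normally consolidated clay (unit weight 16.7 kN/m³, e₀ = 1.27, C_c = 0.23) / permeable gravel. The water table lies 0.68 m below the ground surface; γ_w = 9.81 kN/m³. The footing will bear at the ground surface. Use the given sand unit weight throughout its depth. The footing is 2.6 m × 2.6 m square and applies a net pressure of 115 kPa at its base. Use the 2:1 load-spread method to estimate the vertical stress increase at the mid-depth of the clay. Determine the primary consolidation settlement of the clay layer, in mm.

Mid-depth of clay below the ground surface: z = 1.4 + 4.4/2 = 3.6 m.
Total vertical stress at mid-clay: σ_v = 19.4×1.4 + 16.7×2.2 = 63.9 kPa.
Pore pressure: u = 9.81×(3.6 − 0.68) = 28.645 kPa.
Initial effective stress: σ'_0 = σ_v − u = 63.9 − 28.645 = 35.255 kPa.
Stress increase at mid-clay by the 2:1 spreading method:
Δσ = qBL/((B+z)(L+z)) = 115×2.6×2.6/((2.6+3.6)(2.6+3.6)) = 20.224 kPa
Final effective stress: σ'_f = σ'_0 + Δσ = 35.255 + 20.224 = 55.479 kPa.
Normally consolidated clay, so the full stress increment lies on the virgin compression line:
S_c = C_c·H/(1+e₀)·log₁₀(σ'_f/σ'_0) = 0.23×4.4/(1+1.27)×log₁₀(55.479/35.255)
    = 0.44581 × 0.19691 = 0.08778 m

S_c ≈ 87.8 mm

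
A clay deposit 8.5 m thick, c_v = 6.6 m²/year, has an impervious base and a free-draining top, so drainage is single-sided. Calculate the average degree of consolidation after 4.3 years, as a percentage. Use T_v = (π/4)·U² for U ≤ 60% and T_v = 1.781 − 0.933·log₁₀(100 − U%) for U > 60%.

U ≈ 69.2 %

Drainage path length: H_d = H = 8.5 m (single drainage).
T_v = c_v·t/H_d² = 6.6×4.3/8.5² = 0.3928.
T_v = 0.3928 corresponds to the U > 60% branch:
U = 1 − 10^((1.781 − T_v)/0.933)/100 = 0.6925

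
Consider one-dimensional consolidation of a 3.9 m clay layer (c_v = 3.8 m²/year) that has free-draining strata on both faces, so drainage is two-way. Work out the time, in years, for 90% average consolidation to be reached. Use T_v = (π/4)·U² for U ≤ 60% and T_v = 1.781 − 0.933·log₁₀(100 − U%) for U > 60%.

t ≈ 0.849 years

Drainage path length: H_d = H/2 = 1.95 m (double drainage).
U > 60%: T_v = 1.781 − 0.933·log₁₀(100 − 90) = 0.848.
t = T_v·H_d²/c_v = 0.848×1.95²/3.8 = 0.8486 years.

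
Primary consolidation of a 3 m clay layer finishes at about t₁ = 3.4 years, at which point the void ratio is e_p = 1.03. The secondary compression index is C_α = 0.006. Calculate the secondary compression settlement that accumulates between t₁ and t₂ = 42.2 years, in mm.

S_s ≈ 9.7 mm

Secondary compression: S_s = C_α·H/(1+e_p)·log₁₀(t₂/t₁)
S_s = 0.006×3/(1+1.03)×log₁₀(42.2/3.4)
    = 0.008867 × 1.094 = 0.009699 m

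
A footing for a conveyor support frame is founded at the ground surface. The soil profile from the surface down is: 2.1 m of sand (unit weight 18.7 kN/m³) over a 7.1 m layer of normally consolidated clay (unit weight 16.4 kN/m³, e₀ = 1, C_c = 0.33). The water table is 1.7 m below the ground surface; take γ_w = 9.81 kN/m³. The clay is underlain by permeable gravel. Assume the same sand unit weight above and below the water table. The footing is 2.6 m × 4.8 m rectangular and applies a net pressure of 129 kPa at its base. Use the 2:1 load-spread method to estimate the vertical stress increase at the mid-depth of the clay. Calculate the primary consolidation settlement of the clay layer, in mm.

S_c ≈ 140 mm

Mid-depth of clay below the ground surface: z = 2.1 + 7.1/2 = 5.65 m.
Total vertical stress at mid-clay: σ_v = 18.7×2.1 + 16.4×3.55 = 97.49 kPa.
Pore pressure: u = 9.81×(5.65 − 1.7) = 38.75 kPa.
Initial effective stress: σ'_0 = σ_v − u = 97.49 − 38.75 = 58.74 kPa.
Stress increase at mid-clay by the 2:1 spreading method:
Δσ = qBL/((B+z)(L+z)) = 129×2.6×4.8/((2.6+5.65)(4.8+5.65)) = 18.674 kPa
Final effective stress: σ'_f = σ'_0 + Δσ = 58.74 + 18.674 = 77.414 kPa.
Normally consolidated clay, so the full stress increment lies on the virgin compression line:
S_c = C_c·H/(1+e₀)·log₁₀(σ'_f/σ'_0) = 0.33×7.1/(1+1)×log₁₀(77.414/58.74)
    = 1.1715 × 0.11989 = 0.1405 m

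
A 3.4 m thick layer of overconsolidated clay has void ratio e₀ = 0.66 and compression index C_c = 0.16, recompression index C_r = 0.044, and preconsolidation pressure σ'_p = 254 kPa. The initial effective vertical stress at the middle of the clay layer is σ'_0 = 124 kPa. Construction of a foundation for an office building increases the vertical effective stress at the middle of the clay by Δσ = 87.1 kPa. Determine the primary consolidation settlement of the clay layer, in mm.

Final effective stress: σ'_f = 124 + 87.1 = 211.1 kPa.
σ'_f = 211.1 ≤ σ'_p = 254 kPa, so the clay remains overconsolidated and only the recompression index applies:
S_c = C_r·H/(1+e₀)·log₁₀(σ'_f/σ'_0) = 0.044×3.4/1.66×log₁₀(211.1/124)
    = 0.090121 × 0.23107 = 0.02082 m

S_c ≈ 20.8 mm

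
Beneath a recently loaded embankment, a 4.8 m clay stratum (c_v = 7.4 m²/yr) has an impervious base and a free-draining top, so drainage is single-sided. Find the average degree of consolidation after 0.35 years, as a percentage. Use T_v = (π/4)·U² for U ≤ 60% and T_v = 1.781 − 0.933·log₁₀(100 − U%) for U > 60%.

Drainage path length: H_d = H = 4.8 m (single drainage).
T_v = c_v·t/H_d² = 7.4×0.35/4.8² = 0.11241.
T_v = 0.11241 corresponds to the U ≤ 60% branch:
U = √(4T_v/π) = 0.3783

U ≈ 37.8 %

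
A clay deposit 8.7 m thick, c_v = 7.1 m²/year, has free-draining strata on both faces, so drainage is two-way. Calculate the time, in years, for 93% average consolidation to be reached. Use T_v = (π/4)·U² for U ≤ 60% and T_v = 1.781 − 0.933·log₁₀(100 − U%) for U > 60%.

Drainage path length: H_d = H/2 = 4.35 m (double drainage).
U > 60%: T_v = 1.781 − 0.933·log₁₀(100 − 93) = 0.99252.
t = T_v·H_d²/c_v = 0.99252×4.35²/7.1 = 2.645 years.

t ≈ 2.65 years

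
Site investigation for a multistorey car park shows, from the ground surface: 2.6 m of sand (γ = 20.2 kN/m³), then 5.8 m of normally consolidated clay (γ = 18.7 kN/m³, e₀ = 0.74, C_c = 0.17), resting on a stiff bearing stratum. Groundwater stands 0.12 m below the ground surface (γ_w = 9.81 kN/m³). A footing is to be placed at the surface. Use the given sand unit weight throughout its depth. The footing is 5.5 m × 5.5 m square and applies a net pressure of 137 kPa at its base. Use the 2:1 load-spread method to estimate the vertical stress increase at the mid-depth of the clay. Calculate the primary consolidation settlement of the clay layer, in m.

S_c ≈ 0.121 m

Mid-depth of clay below the ground surface: z = 2.6 + 5.8/2 = 5.5 m.
Total vertical stress at mid-clay: σ_v = 20.2×2.6 + 18.7×2.9 = 106.75 kPa.
Pore pressure: u = 9.81×(5.5 − 0.12) = 52.778 kPa.
Initial effective stress: σ'_0 = σ_v − u = 106.75 − 52.778 = 53.972 kPa.
Stress increase at mid-clay by the 2:1 spreading method:
Δσ = qBL/((B+z)(L+z)) = 137×5.5×5.5/((5.5+5.5)(5.5+5.5)) = 34.25 kPa
Final effective stress: σ'_f = σ'_0 + Δσ = 53.972 + 34.25 = 88.222 kPa.
Normally consolidated clay, so the full stress increment lies on the virgin compression line:
S_c = C_c·H/(1+e₀)·log₁₀(σ'_f/σ'_0) = 0.17×5.8/(1+0.74)×log₁₀(88.222/53.972)
    = 0.56667 × 0.21341 = 0.1209 m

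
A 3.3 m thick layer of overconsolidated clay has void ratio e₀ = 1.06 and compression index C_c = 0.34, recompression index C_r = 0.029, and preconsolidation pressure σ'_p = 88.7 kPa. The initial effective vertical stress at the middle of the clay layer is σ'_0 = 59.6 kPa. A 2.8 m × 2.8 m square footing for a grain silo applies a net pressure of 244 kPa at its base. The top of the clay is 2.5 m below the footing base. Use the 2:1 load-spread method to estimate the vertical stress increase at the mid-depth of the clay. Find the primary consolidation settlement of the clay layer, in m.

Mid-depth of clay below the footing base: z = 2.5 + 3.3/2 = 4.15 m.
Stress increase at mid-clay by the 2:1 spreading method:
Δσ = qBL/((B+z)(L+z)) = 244×2.8×2.8/((2.8+4.15)(2.8+4.15)) = 39.604 kPa
Final effective stress: σ'_f = 59.6 + 39.604 = 99.204 kPa.
σ'_f = 99.204 > σ'_p = 88.7 kPa, so the stress path crosses the preconsolidation pressure — recompression up to σ'_p, then virgin compression beyond:
S_c = H/(1+e₀)·[C_r·log₁₀(σ'_p/σ'_0) + C_c·log₁₀(σ'_f/σ'_p)]
    = 3.3/2.06 × [0.029×log₁₀(88.7/59.6) + 0.34×log₁₀(99.204/88.7)]
    = 1.6019 × [0.0050076 + 0.016526] = 0.03449 m

S_c ≈ 0.0345 m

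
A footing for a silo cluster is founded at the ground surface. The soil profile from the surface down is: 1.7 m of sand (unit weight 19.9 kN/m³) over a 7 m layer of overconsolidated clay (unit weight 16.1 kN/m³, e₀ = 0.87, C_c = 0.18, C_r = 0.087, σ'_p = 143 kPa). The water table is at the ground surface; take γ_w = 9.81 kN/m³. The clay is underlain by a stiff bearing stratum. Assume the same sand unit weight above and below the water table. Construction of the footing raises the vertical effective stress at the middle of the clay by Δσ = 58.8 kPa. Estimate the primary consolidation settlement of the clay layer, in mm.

S_c ≈ 130 mm

Mid-depth of clay below the ground surface: z = 1.7 + 7/2 = 5.2 m.
Total vertical stress at mid-clay: σ_v = 19.9×1.7 + 16.1×3.5 = 90.18 kPa.
Pore pressure: u = 9.81×(5.2 − 0) = 51.012 kPa.
Initial effective stress: σ'_0 = σ_v − u = 90.18 − 51.012 = 39.168 kPa.
Final effective stress: σ'_f = 39.168 + 58.8 = 97.968 kPa.
σ'_f = 97.968 ≤ σ'_p = 143 kPa, so the clay remains overconsolidated and only the recompression index applies:
S_c = C_r·H/(1+e₀)·log₁₀(σ'_f/σ'_0) = 0.087×7/1.87×log₁₀(97.968/39.168)
    = 0.32567 × 0.39815 = 0.1297 m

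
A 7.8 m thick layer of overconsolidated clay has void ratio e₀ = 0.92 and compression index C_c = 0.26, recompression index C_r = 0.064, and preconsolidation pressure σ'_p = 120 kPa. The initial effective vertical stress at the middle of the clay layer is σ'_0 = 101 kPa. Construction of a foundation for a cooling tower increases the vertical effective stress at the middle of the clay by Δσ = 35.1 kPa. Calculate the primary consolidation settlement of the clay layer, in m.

S_c ≈ 0.0772 m

Final effective stress: σ'_f = 101 + 35.1 = 136.1 kPa.
σ'_f = 136.1 > σ'_p = 120 kPa, so the stress path crosses the preconsolidation pressure — recompression up to σ'_p, then virgin compression beyond:
S_c = H/(1+e₀)·[C_r·log₁₀(σ'_p/σ'_0) + C_c·log₁₀(σ'_f/σ'_p)]
    = 7.8/1.92 × [0.064×log₁₀(120/101) + 0.26×log₁₀(136.1/120)]
    = 4.0625 × [0.004791 + 0.014216] = 0.07722 m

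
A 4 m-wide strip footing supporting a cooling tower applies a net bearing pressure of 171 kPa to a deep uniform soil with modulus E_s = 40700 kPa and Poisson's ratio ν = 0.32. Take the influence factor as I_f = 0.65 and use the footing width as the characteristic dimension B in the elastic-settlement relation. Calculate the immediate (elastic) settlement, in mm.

Immediate (elastic) settlement: S_e = q·B·(1−ν²)/E_s · I_f.
S_e = 171 × 4 × (1 − 0.32²) / 40700 × 0.65
    = 171 × 4 × 0.8976 / 40700 × 0.65
    = 0.009805 m = 9.805 mm

S_e ≈ 9.81 mm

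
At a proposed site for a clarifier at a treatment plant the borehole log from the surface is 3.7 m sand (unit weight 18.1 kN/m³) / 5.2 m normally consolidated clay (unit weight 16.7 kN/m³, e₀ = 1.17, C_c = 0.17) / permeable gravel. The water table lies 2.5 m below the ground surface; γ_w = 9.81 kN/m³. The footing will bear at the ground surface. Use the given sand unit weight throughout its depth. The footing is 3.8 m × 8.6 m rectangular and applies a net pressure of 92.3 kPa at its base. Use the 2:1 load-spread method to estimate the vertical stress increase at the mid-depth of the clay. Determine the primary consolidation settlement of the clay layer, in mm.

Mid-depth of clay below the ground surface: z = 3.7 + 5.2/2 = 6.3 m.
Total vertical stress at mid-clay: σ_v = 18.1×3.7 + 16.7×2.6 = 110.39 kPa.
Pore pressure: u = 9.81×(6.3 − 2.5) = 37.278 kPa.
Initial effective stress: σ'_0 = σ_v − u = 110.39 − 37.278 = 73.112 kPa.
Stress increase at mid-clay by the 2:1 spreading method:
Δσ = qBL/((B+z)(L+z)) = 92.3×3.8×8.6/((3.8+6.3)(8.6+6.3)) = 20.044 kPa
Final effective stress: σ'_f = σ'_0 + Δσ = 73.112 + 20.044 = 93.156 kPa.
Normally consolidated clay, so the full stress increment lies on the virgin compression line:
S_c = C_c·H/(1+e₀)·log₁₀(σ'_f/σ'_0) = 0.17×5.2/(1+1.17)×log₁₀(93.156/73.112)
    = 0.40737 × 0.10522 = 0.04286 m

S_c ≈ 42.9 mm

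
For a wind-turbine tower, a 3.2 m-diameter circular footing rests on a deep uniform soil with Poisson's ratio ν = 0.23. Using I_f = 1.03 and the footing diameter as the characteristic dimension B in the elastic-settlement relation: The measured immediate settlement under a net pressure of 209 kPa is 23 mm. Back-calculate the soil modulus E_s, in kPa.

E_s ≈ 28400 kPa

S_e = q·B·(1−ν²)/E_s · I_f  ⇒  E_s = q·B·(1−ν²)·I_f / S_e.
E_s = 209 × 3.2 × 0.9471 × 1.03 / 0.023 = 28370 kPa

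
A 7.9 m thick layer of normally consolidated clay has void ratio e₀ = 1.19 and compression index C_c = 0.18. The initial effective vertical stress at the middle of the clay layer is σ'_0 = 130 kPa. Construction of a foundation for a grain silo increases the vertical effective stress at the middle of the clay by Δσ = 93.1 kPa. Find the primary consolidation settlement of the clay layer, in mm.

Final effective stress: σ'_f = σ'_0 + Δσ = 130 + 93.1 = 223.1 kPa.
Normally consolidated clay, so the full stress increment lies on the virgin compression line:
S_c = C_c·H/(1+e₀)·log₁₀(σ'_f/σ'_0) = 0.18×7.9/(1+1.19)×log₁₀(223.1/130)
    = 0.64932 × 0.23456 = 0.1523 m

S_c ≈ 152 mm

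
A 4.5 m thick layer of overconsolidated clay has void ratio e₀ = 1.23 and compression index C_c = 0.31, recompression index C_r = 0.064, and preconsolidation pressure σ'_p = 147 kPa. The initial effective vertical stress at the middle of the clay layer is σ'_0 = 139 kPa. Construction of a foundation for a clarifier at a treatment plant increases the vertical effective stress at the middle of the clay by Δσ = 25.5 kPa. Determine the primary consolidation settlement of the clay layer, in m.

S_c ≈ 0.0337 m

Final effective stress: σ'_f = 139 + 25.5 = 164.5 kPa.
σ'_f = 164.5 > σ'_p = 147 kPa, so the stress path crosses the preconsolidation pressure — recompression up to σ'_p, then virgin compression beyond:
S_c = H/(1+e₀)·[C_r·log₁₀(σ'_p/σ'_0) + C_c·log₁₀(σ'_f/σ'_p)]
    = 4.5/2.23 × [0.064×log₁₀(147/139) + 0.31×log₁₀(164.5/147)]
    = 2.0179 × [0.0015554 + 0.015143] = 0.0337 m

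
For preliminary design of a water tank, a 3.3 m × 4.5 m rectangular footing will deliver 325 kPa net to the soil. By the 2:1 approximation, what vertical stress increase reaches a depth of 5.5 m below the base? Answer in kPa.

By the 2:1 method the load spreads at 1 horizontal : 2 vertical, so at depth z the loaded area has grown by z in each plan dimension:
Δσ = qBL/((B+z)(L+z)) = 325×3.3×4.5/((3.3+5.5)(4.5+5.5)) = 54.844 kPa

Δσ_z ≈ 54.8 kPa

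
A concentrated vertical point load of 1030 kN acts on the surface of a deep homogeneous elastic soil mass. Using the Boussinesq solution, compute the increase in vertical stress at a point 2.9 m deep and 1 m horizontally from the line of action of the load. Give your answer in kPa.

Boussinesq vertical stress below a point load on an elastic half-space:
Δσ_z = 3P/(2πz²) · [1 + (r/z)²]^(−5/2)
r/z = 1/2.9 = 0.34483; [1+(r/z)²]^(−5/2) = 0.75512.
Δσ_z = 3×1030/(2π×2.9²) × 0.75512 = 58.477 × 0.75512 = 44.16 kPa

Δσ_z ≈ 44.2 kPa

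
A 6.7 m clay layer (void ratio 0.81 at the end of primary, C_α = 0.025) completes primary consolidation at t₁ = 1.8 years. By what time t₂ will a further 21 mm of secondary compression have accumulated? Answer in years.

t₂ ≈ 3.04 years

S_s = C_α·H/(1+e_p)·log₁₀(t₂/t₁) ⇒ log₁₀(t₂/t₁) = S_s·(1+e_p)/(C_α·H).
log₁₀(t₂/t₁) = 0.021 × (1+0.81) / (0.025×6.7) = 0.2269
t₂ = t₁ × 10^0.2269 = 1.8 × 1.686 = 3.035 years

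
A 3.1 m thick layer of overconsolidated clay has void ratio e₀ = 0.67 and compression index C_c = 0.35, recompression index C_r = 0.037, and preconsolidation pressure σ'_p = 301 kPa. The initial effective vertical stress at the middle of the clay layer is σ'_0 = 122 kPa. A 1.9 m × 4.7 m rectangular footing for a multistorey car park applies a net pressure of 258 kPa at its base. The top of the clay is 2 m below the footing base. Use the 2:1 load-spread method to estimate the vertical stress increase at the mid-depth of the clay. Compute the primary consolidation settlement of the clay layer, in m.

Mid-depth of clay below the footing base: z = 2 + 3.1/2 = 3.55 m.
Stress increase at mid-clay by the 2:1 spreading method:
Δσ = qBL/((B+z)(L+z)) = 258×1.9×4.7/((1.9+3.55)(4.7+3.55)) = 51.241 kPa
Final effective stress: σ'_f = 122 + 51.241 = 173.24 kPa.
σ'_f = 173.24 ≤ σ'_p = 301 kPa, so the clay remains overconsolidated and only the recompression index applies:
S_c = C_r·H/(1+e₀)·log₁₀(σ'_f/σ'_0) = 0.037×3.1/1.67×log₁₀(173.24/122)
    = 0.068683 × 0.15229 = 0.01046 m

S_c ≈ 0.0105 m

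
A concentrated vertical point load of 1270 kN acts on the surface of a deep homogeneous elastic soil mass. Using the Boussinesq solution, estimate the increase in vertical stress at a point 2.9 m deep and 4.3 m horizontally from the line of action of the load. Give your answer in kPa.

Δσ_z ≈ 3.94 kPa

Boussinesq vertical stress below a point load on an elastic half-space:
Δσ_z = 3P/(2πz²) · [1 + (r/z)²]^(−5/2)
r/z = 4.3/2.9 = 1.4828; [1+(r/z)²]^(−5/2) = 0.054652.
Δσ_z = 3×1270/(2π×2.9²) × 0.054652 = 72.102 × 0.054652 = 3.941 kPa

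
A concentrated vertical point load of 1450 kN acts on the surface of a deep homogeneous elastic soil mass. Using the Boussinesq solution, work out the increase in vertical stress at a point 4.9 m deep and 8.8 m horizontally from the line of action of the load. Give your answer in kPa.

Boussinesq vertical stress below a point load on an elastic half-space:
Δσ_z = 3P/(2πz²) · [1 + (r/z)²]^(−5/2)
r/z = 8.8/4.9 = 1.7959; [1+(r/z)²]^(−5/2) = 0.027249.
Δσ_z = 3×1450/(2π×4.9²) × 0.027249 = 28.835 × 0.027249 = 0.7857 kPa

Δσ_z ≈ 0.786 kPa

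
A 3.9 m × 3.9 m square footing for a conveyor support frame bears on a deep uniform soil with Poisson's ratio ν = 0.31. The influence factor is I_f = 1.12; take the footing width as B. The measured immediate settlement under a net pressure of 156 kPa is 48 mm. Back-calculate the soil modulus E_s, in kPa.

S_e = q·B·(1−ν²)/E_s · I_f  ⇒  E_s = q·B·(1−ν²)·I_f / S_e.
E_s = 156 × 3.9 × 0.9039 × 1.12 / 0.048 = 12830 kPa

E_s ≈ 12800 kPa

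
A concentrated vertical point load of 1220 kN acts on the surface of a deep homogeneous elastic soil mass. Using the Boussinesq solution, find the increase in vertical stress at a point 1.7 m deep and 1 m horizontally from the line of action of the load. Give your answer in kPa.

Δσ_z ≈ 95.9 kPa

Boussinesq vertical stress below a point load on an elastic half-space:
Δσ_z = 3P/(2πz²) · [1 + (r/z)²]^(−5/2)
r/z = 1/1.7 = 0.58824; [1+(r/z)²]^(−5/2) = 0.47574.
Δσ_z = 3×1220/(2π×1.7²) × 0.47574 = 201.56 × 0.47574 = 95.89 kPa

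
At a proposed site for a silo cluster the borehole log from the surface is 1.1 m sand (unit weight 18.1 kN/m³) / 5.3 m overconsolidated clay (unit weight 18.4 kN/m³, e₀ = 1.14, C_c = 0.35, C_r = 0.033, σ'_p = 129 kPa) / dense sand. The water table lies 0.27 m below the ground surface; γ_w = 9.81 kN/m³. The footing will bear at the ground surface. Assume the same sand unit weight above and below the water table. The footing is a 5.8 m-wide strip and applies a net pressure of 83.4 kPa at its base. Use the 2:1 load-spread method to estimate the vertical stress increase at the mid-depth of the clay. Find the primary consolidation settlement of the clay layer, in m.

Mid-depth of clay below the ground surface: z = 1.1 + 5.3/2 = 3.75 m.
Total vertical stress at mid-clay: σ_v = 18.1×1.1 + 18.4×2.65 = 68.67 kPa.
Pore pressure: u = 9.81×(3.75 − 0.27) = 34.139 kPa.
Initial effective stress: σ'_0 = σ_v − u = 68.67 − 34.139 = 34.531 kPa.
Stress increase at mid-clay by the 2:1 spreading method:
Δσ = qB/(B+z) = 83.4×5.8/(5.8+3.75) = 50.651 kPa
Final effective stress: σ'_f = 34.531 + 50.651 = 85.182 kPa.
σ'_f = 85.182 ≤ σ'_p = 129 kPa, so the clay remains overconsolidated and only the recompression index applies:
S_c = C_r·H/(1+e₀)·log₁₀(σ'_f/σ'_0) = 0.033×5.3/2.14×log₁₀(85.182/34.531)
    = 0.081728 × 0.39214 = 0.03205 m

S_c ≈ 0.032 m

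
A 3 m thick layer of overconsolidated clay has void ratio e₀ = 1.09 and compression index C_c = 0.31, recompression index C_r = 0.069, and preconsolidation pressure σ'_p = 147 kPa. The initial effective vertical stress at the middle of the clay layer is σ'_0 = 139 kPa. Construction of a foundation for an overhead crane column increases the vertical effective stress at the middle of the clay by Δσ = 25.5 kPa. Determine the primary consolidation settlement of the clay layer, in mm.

Final effective stress: σ'_f = 139 + 25.5 = 164.5 kPa.
σ'_f = 164.5 > σ'_p = 147 kPa, so the stress path crosses the preconsolidation pressure — recompression up to σ'_p, then virgin compression beyond:
S_c = H/(1+e₀)·[C_r·log₁₀(σ'_p/σ'_0) + C_c·log₁₀(σ'_f/σ'_p)]
    = 3/2.09 × [0.069×log₁₀(147/139) + 0.31×log₁₀(164.5/147)]
    = 1.4354 × [0.0016769 + 0.015143] = 0.02414 m

S_c ≈ 24.1 mm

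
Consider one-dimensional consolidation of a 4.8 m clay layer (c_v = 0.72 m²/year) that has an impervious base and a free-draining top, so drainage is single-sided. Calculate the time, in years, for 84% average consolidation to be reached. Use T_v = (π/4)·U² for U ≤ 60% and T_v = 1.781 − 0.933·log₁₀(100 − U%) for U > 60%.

Drainage path length: H_d = H = 4.8 m (single drainage).
U > 60%: T_v = 1.781 − 0.933·log₁₀(100 − 84) = 0.65756.
t = T_v·H_d²/c_v = 0.65756×4.8²/0.72 = 21.04 years.

t ≈ 21 years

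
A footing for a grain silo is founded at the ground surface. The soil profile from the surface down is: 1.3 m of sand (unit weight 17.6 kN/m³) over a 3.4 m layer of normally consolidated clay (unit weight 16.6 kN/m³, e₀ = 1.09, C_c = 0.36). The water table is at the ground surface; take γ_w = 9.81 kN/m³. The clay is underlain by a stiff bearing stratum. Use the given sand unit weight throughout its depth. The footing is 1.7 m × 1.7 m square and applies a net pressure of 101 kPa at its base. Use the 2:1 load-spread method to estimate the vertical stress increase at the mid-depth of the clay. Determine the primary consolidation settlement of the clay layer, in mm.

S_c ≈ 121 mm

Mid-depth of clay below the ground surface: z = 1.3 + 3.4/2 = 3 m.
Total vertical stress at mid-clay: σ_v = 17.6×1.3 + 16.6×1.7 = 51.1 kPa.
Pore pressure: u = 9.81×(3 − 0) = 29.43 kPa.
Initial effective stress: σ'_0 = σ_v − u = 51.1 − 29.43 = 21.67 kPa.
Stress increase at mid-clay by the 2:1 spreading method:
Δσ = qBL/((B+z)(L+z)) = 101×1.7×1.7/((1.7+3)(1.7+3)) = 13.214 kPa
Final effective stress: σ'_f = σ'_0 + Δσ = 21.67 + 13.214 = 34.884 kPa.
Normally consolidated clay, so the full stress increment lies on the virgin compression line:
S_c = C_c·H/(1+e₀)·log₁₀(σ'_f/σ'_0) = 0.36×3.4/(1+1.09)×log₁₀(34.884/21.67)
    = 0.58565 × 0.20677 = 0.1211 m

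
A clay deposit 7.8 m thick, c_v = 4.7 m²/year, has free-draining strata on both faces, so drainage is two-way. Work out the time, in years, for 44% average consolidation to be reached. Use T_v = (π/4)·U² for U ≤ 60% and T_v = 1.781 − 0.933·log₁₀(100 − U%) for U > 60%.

Drainage path length: H_d = H/2 = 3.9 m (double drainage).
U ≤ 60%: T_v = (π/4)·U² = (π/4)×0.44² = 0.15205.
t = T_v·H_d²/c_v = 0.15205×3.9²/4.7 = 0.4921 years.

t ≈ 0.492 years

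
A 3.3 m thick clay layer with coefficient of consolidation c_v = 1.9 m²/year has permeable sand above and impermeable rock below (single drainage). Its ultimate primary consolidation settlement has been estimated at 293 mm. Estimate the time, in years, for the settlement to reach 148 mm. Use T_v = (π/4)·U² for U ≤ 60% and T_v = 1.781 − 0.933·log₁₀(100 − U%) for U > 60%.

Drainage path length: H_d = H = 3.3 m (single drainage).
U = S(t)/S_ult = 148/293 = 0.5051.
U ≤ 60%: T_v = (π/4)·U² = (π/4)×0.50512² = 0.20039.
t = T_v·H_d²/c_v = 0.20039×3.3²/1.9 = 1.149 years.

t ≈ 1.15 years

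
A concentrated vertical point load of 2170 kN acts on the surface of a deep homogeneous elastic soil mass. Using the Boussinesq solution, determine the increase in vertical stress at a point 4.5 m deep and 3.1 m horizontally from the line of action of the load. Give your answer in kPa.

Δσ_z ≈ 19.4 kPa

Boussinesq vertical stress below a point load on an elastic half-space:
Δσ_z = 3P/(2πz²) · [1 + (r/z)²]^(−5/2)
r/z = 3.1/4.5 = 0.68889; [1+(r/z)²]^(−5/2) = 0.37874.
Δσ_z = 3×2170/(2π×4.5²) × 0.37874 = 51.165 × 0.37874 = 19.38 kPa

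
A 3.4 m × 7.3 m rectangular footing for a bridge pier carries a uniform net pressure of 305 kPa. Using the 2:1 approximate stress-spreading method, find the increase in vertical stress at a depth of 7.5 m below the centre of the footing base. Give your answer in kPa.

Δσ_z ≈ 46.9 kPa

By the 2:1 method the load spreads at 1 horizontal : 2 vertical, so at depth z the loaded area has grown by z in each plan dimension:
Δσ = qBL/((B+z)(L+z)) = 305×3.4×7.3/((3.4+7.5)(7.3+7.5)) = 46.926 kPa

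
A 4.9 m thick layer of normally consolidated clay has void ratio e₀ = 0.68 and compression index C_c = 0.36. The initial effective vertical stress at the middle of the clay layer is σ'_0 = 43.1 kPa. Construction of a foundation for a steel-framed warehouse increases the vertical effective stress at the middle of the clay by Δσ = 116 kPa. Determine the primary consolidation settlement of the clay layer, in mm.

Final effective stress: σ'_f = σ'_0 + Δσ = 43.1 + 116 = 159.1 kPa.
Normally consolidated clay, so the full stress increment lies on the virgin compression line:
S_c = C_c·H/(1+e₀)·log₁₀(σ'_f/σ'_0) = 0.36×4.9/(1+0.68)×log₁₀(159.1/43.1)
    = 1.05 × 0.56719 = 0.5955 m

S_c ≈ 596 mm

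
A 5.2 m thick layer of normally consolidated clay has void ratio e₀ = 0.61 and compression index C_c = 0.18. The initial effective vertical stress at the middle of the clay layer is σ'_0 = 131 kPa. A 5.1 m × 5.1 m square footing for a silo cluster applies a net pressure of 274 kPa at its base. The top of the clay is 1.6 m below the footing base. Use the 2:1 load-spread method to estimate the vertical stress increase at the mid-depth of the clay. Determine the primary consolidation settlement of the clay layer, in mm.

S_c ≈ 123 mm

Mid-depth of clay below the footing base: z = 1.6 + 5.2/2 = 4.2 m.
Stress increase at mid-clay by the 2:1 spreading method:
Δσ = qBL/((B+z)(L+z)) = 274×5.1×5.1/((5.1+4.2)(5.1+4.2)) = 82.4 kPa
Final effective stress: σ'_f = σ'_0 + Δσ = 131 + 82.4 = 213.4 kPa.
Normally consolidated clay, so the full stress increment lies on the virgin compression line:
S_c = C_c·H/(1+e₀)·log₁₀(σ'_f/σ'_0) = 0.18×5.2/(1+0.61)×log₁₀(213.4/131)
    = 0.58137 × 0.21192 = 0.1232 m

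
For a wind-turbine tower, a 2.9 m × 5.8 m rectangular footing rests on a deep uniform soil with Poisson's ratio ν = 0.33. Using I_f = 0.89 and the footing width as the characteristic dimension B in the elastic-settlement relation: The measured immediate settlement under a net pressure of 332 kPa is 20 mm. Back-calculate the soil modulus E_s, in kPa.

S_e = q·B·(1−ν²)/E_s · I_f  ⇒  E_s = q·B·(1−ν²)·I_f / S_e.
E_s = 332 × 2.9 × 0.8911 × 0.89 / 0.02 = 38180 kPa

E_s ≈ 38200 kPa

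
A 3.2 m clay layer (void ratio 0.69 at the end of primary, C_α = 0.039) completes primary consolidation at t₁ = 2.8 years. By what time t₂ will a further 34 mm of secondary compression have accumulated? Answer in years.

S_s = C_α·H/(1+e_p)·log₁₀(t₂/t₁) ⇒ log₁₀(t₂/t₁) = S_s·(1+e_p)/(C_α·H).
log₁₀(t₂/t₁) = 0.034 × (1+0.69) / (0.039×3.2) = 0.4604
t₂ = t₁ × 10^0.4604 = 2.8 × 2.887 = 8.083 years

t₂ ≈ 8.08 years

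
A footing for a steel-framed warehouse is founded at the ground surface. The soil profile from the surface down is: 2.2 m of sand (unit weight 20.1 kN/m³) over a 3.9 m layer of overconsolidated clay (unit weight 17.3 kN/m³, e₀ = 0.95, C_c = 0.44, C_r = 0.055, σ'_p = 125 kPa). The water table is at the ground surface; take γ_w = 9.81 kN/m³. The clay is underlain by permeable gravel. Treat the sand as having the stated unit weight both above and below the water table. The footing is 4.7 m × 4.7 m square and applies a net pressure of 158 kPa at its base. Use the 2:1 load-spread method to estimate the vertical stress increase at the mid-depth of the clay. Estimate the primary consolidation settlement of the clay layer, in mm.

Mid-depth of clay below the ground surface: z = 2.2 + 3.9/2 = 4.15 m.
Total vertical stress at mid-clay: σ_v = 20.1×2.2 + 17.3×1.95 = 77.955 kPa.
Pore pressure: u = 9.81×(4.15 − 0) = 40.712 kPa.
Initial effective stress: σ'_0 = σ_v − u = 77.955 − 40.712 = 37.243 kPa.
Stress increase at mid-clay by the 2:1 spreading method:
Δσ = qBL/((B+z)(L+z)) = 158×4.7×4.7/((4.7+4.15)(4.7+4.15)) = 44.562 kPa
Final effective stress: σ'_f = 37.243 + 44.562 = 81.805 kPa.
σ'_f = 81.805 ≤ σ'_p = 125 kPa, so the clay remains overconsolidated and only the recompression index applies:
S_c = C_r·H/(1+e₀)·log₁₀(σ'_f/σ'_0) = 0.055×3.9/1.95×log₁₀(81.805/37.243)
    = 0.11 × 0.34174 = 0.03759 m

S_c ≈ 37.6 mm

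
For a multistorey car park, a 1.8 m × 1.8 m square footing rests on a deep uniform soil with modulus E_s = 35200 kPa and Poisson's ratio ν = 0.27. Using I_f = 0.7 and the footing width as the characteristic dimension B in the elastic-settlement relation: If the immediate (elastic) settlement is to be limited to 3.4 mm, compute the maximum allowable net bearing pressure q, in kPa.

S_e = q·B·(1−ν²)/E_s · I_f  ⇒  q = S_e·E_s / (B·(1−ν²)·I_f).
q = 0.0034 × 35200 / (1.8 × 0.9271 × 0.7) = 102.5 kPa

q ≈ 102 kPa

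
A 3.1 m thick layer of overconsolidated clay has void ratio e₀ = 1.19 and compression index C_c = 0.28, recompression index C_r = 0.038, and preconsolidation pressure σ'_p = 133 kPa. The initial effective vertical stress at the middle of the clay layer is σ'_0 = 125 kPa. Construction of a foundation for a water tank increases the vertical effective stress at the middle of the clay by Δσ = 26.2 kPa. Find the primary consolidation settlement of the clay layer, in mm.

Final effective stress: σ'_f = 125 + 26.2 = 151.2 kPa.
σ'_f = 151.2 > σ'_p = 133 kPa, so the stress path crosses the preconsolidation pressure — recompression up to σ'_p, then virgin compression beyond:
S_c = H/(1+e₀)·[C_r·log₁₀(σ'_p/σ'_0) + C_c·log₁₀(σ'_f/σ'_p)]
    = 3.1/2.19 × [0.038×log₁₀(133/125) + 0.28×log₁₀(151.2/133)]
    = 1.4155 × [0.0010238 + 0.015596] = 0.02353 m

S_c ≈ 23.5 mm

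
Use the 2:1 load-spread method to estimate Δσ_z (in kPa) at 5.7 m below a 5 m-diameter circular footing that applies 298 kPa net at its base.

Δσ_z ≈ 65.1 kPa

By the 2:1 method the load spreads at 1 horizontal : 2 vertical, so at depth z the loaded area has grown by z in each plan dimension:
Δσ ≈ qD²/(D+z)² = 298×5²/(5+5.7)² = 65.071 kPa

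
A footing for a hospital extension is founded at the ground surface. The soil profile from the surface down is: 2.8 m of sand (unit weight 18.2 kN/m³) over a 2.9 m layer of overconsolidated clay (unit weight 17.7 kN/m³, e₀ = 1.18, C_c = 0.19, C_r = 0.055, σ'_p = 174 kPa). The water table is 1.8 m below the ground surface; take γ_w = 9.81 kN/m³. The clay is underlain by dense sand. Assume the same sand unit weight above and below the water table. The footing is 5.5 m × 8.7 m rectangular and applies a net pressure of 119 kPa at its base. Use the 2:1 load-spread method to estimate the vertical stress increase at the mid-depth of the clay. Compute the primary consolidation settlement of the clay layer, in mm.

S_c ≈ 19.7 mm

Mid-depth of clay below the ground surface: z = 2.8 + 2.9/2 = 4.25 m.
Total vertical stress at mid-clay: σ_v = 18.2×2.8 + 17.7×1.45 = 76.625 kPa.
Pore pressure: u = 9.81×(4.25 − 1.8) = 24.035 kPa.
Initial effective stress: σ'_0 = σ_v − u = 76.625 − 24.035 = 52.59 kPa.
Stress increase at mid-clay by the 2:1 spreading method:
Δσ = qBL/((B+z)(L+z)) = 119×5.5×8.7/((5.5+4.25)(8.7+4.25)) = 45.098 kPa
Final effective stress: σ'_f = 52.59 + 45.098 = 97.688 kPa.
σ'_f = 97.688 ≤ σ'_p = 174 kPa, so the clay remains overconsolidated and only the recompression index applies:
S_c = C_r·H/(1+e₀)·log₁₀(σ'_f/σ'_0) = 0.055×2.9/2.18×log₁₀(97.688/52.59)
    = 0.073167 × 0.26894 = 0.01968 m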